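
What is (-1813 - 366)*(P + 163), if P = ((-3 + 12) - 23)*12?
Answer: 10895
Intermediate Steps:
P = -168 (P = (9 - 23)*12 = -14*12 = -168)
(-1813 - 366)*(P + 163) = (-1813 - 366)*(-168 + 163) = -2179*(-5) = 10895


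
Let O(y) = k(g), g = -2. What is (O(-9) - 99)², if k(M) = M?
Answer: 10201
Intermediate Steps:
O(y) = -2
(O(-9) - 99)² = (-2 - 99)² = (-101)² = 10201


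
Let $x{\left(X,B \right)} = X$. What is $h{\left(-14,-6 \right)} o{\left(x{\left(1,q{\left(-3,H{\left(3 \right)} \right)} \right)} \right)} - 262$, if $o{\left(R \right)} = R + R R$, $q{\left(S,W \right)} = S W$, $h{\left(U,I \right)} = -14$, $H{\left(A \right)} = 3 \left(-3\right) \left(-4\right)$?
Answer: $-290$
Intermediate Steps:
$H{\left(A \right)} = 36$ ($H{\left(A \right)} = \left(-9\right) \left(-4\right) = 36$)
$o{\left(R \right)} = R + R^{2}$
$h{\left(-14,-6 \right)} o{\left(x{\left(1,q{\left(-3,H{\left(3 \right)} \right)} \right)} \right)} - 262 = - 14 \cdot 1 \left(1 + 1\right) - 262 = - 14 \cdot 1 \cdot 2 - 262 = \left(-14\right) 2 - 262 = -28 - 262 = -290$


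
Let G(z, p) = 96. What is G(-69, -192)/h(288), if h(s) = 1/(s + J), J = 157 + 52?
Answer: 47712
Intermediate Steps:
J = 209
h(s) = 1/(209 + s) (h(s) = 1/(s + 209) = 1/(209 + s))
G(-69, -192)/h(288) = 96/(1/(209 + 288)) = 96/(1/497) = 96*497 = 47712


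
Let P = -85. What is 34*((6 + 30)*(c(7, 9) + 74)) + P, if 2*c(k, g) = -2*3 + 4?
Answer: 89267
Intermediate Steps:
c(k, g) = -1 (c(k, g) = (-2*3 + 4)/2 = (-6 + 4)/2 = (½)*(-2) = -1)
34*((6 + 30)*(c(7, 9) + 74)) + P = 34*((6 + 30)*(-1 + 74)) - 85 = 34*(36*73) - 85 = 34*2628 - 85 = 89352 - 85 = 89267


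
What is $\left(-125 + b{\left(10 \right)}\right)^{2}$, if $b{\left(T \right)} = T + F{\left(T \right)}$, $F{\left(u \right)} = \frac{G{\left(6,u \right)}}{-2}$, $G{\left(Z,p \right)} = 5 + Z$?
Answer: $\frac{58081}{4} \approx 14520.0$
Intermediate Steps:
$F{\left(u \right)} = - \frac{11}{2}$ ($F{\left(u \right)} = \frac{5 + 6}{-2} = 11 \left(- \frac{1}{2}\right) = - \frac{11}{2}$)
$b{\left(T \right)} = - \frac{11}{2} + T$ ($b{\left(T \right)} = T - \frac{11}{2} = - \frac{11}{2} + T$)
$\left(-125 + b{\left(10 \right)}\right)^{2} = \left(-125 + \left(- \frac{11}{2} + 10\right)\right)^{2} = \left(-125 + \frac{9}{2}\right)^{2} = \left(- \frac{241}{2}\right)^{2} = \frac{58081}{4}$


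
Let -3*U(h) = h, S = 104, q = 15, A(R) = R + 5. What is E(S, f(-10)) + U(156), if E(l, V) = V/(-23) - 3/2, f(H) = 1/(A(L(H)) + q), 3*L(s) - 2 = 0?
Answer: -38147/713 ≈ -53.502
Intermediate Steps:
L(s) = ⅔ (L(s) = ⅔ + (⅓)*0 = ⅔ + 0 = ⅔)
A(R) = 5 + R
f(H) = 3/62 (f(H) = 1/((5 + ⅔) + 15) = 1/(17/3 + 15) = 1/(62/3) = 3/62)
U(h) = -h/3
E(l, V) = -3/2 - V/23 (E(l, V) = V*(-1/23) - 3*½ = -V/23 - 3/2 = -3/2 - V/23)
E(S, f(-10)) + U(156) = (-3/2 - 1/23*3/62) - ⅓*156 = (-3/2 - 3/1426) - 52 = -1071/713 - 52 = -38147/713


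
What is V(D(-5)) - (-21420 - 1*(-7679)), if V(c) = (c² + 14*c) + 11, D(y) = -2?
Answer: 13728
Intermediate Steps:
V(c) = 11 + c² + 14*c
V(D(-5)) - (-21420 - 1*(-7679)) = (11 + (-2)² + 14*(-2)) - (-21420 - 1*(-7679)) = (11 + 4 - 28) - (-21420 + 7679) = -13 - 1*(-13741) = -13 + 13741 = 13728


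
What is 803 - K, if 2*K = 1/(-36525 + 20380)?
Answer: 25928871/32290 ≈ 803.00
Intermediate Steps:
K = -1/32290 (K = 1/(2*(-36525 + 20380)) = (½)/(-16145) = (½)*(-1/16145) = -1/32290 ≈ -3.0969e-5)
803 - K = 803 - 1*(-1/32290) = 803 + 1/32290 = 25928871/32290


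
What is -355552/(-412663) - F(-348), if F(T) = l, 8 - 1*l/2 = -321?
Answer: -271176702/412663 ≈ -657.14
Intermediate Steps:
l = 658 (l = 16 - 2*(-321) = 16 + 642 = 658)
F(T) = 658
-355552/(-412663) - F(-348) = -355552/(-412663) - 1*658 = -355552*(-1/412663) - 658 = 355552/412663 - 658 = -271176702/412663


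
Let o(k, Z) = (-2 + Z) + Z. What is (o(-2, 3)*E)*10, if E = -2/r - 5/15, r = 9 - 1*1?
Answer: -70/3 ≈ -23.333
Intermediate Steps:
o(k, Z) = -2 + 2*Z
r = 8 (r = 9 - 1 = 8)
E = -7/12 (E = -2/8 - 5/15 = -2*1/8 - 5*1/15 = -1/4 - 1/3 = -7/12 ≈ -0.58333)
(o(-2, 3)*E)*10 = ((-2 + 2*3)*(-7/12))*10 = ((-2 + 6)*(-7/12))*10 = (4*(-7/12))*10 = -7/3*10 = -70/3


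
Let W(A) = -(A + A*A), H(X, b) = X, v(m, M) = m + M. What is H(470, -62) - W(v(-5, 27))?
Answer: 976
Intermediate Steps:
v(m, M) = M + m
W(A) = -A - A**2 (W(A) = -(A + A**2) = -A - A**2)
H(470, -62) - W(v(-5, 27)) = 470 - (-1)*(27 - 5)*(1 + (27 - 5)) = 470 - (-1)*22*(1 + 22) = 470 - (-1)*22*23 = 470 - 1*(-506) = 470 + 506 = 976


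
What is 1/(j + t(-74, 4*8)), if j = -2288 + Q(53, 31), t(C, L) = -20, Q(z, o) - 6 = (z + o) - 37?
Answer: -1/2255 ≈ -0.00044346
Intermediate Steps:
Q(z, o) = -31 + o + z (Q(z, o) = 6 + ((z + o) - 37) = 6 + ((o + z) - 37) = 6 + (-37 + o + z) = -31 + o + z)
j = -2235 (j = -2288 + (-31 + 31 + 53) = -2288 + 53 = -2235)
1/(j + t(-74, 4*8)) = 1/(-2235 - 20) = 1/(-2255) = -1/2255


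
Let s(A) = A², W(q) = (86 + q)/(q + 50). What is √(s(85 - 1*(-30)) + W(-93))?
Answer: √24453326/43 ≈ 115.00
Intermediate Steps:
W(q) = (86 + q)/(50 + q)
√(s(85 - 1*(-30)) + W(-93)) = √((85 - 1*(-30))² + (86 - 93)/(50 - 93)) = √((85 + 30)² - 7/(-43)) = √(115² - 1/43*(-7)) = √(13225 + 7/43) = √(568682/43) = √24453326/43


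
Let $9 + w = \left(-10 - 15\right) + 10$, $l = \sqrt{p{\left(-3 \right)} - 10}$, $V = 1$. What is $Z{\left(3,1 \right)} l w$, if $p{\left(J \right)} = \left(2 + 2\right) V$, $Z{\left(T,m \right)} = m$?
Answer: $- 24 i \sqrt{6} \approx - 58.788 i$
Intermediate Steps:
$p{\left(J \right)} = 4$ ($p{\left(J \right)} = \left(2 + 2\right) 1 = 4 \cdot 1 = 4$)
$l = i \sqrt{6}$ ($l = \sqrt{4 - 10} = \sqrt{-6} = i \sqrt{6} \approx 2.4495 i$)
$w = -24$ ($w = -9 + \left(\left(-10 - 15\right) + 10\right) = -9 + \left(-25 + 10\right) = -9 - 15 = -24$)
$Z{\left(3,1 \right)} l w = 1 i \sqrt{6} \left(-24\right) = i \sqrt{6} \left(-24\right) = - 24 i \sqrt{6}$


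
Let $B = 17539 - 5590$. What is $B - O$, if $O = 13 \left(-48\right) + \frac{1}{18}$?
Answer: $\frac{226313}{18} \approx 12573.0$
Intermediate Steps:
$B = 11949$ ($B = 17539 - 5590 = 11949$)
$O = - \frac{11231}{18}$ ($O = -624 + \frac{1}{18} = - \frac{11231}{18} \approx -623.94$)
$B - O = 11949 - - \frac{11231}{18} = 11949 + \frac{11231}{18} = \frac{226313}{18}$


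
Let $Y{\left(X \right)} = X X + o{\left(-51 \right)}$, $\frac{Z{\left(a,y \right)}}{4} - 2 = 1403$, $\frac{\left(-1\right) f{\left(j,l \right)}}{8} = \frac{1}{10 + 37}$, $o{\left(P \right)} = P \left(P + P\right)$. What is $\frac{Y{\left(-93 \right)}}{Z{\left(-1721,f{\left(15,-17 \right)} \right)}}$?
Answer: $\frac{13851}{5620} \approx 2.4646$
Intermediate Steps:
$o{\left(P \right)} = 2 P^{2}$ ($o{\left(P \right)} = P 2 P = 2 P^{2}$)
$f{\left(j,l \right)} = - \frac{8}{47}$ ($f{\left(j,l \right)} = - \frac{8}{10 + 37} = - \frac{8}{47}$)
$Z{\left(a,y \right)} = 5620$ ($Z{\left(a,y \right)} = 8 + 4 \cdot 1403 = 8 + 5612 = 5620$)
$Y{\left(X \right)} = 5202 + X^{2}$ ($Y{\left(X \right)} = X X + 2 \left(-51\right)^{2} = X^{2} + 2 \cdot 2601 = X^{2} + 5202 = 5202 + X^{2}$)
$\frac{Y{\left(-93 \right)}}{Z{\left(-1721,f{\left(15,-17 \right)} \right)}} = \frac{5202 + \left(-93\right)^{2}}{5620} = \left(5202 + 8649\right) \frac{1}{5620} = 13851 \cdot \frac{1}{5620} = \frac{13851}{5620}$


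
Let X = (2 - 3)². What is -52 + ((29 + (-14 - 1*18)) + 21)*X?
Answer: -34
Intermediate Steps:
X = 1 (X = (-1)² = 1)
-52 + ((29 + (-14 - 1*18)) + 21)*X = -52 + ((29 + (-14 - 1*18)) + 21)*1 = -52 + ((29 + (-14 - 18)) + 21)*1 = -52 + ((29 - 32) + 21)*1 = -52 + (-3 + 21)*1 = -52 + 18*1 = -52 + 18 = -34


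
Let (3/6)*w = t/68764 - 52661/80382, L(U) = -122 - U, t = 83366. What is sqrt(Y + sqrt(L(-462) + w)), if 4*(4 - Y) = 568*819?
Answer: sqrt(-55515878090709818140134 + 690923481*sqrt(162839588790041311902))/690923481 ≈ 340.99*I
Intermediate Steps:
w = 769986202/690923481 (w = 2*(83366/68764 - 52661/80382) = 2*(83366*(1/68764) - 52661*1/80382) = 2*(41683/34382 - 52661/80382) = 2*(384993101/690923481) = 769986202/690923481 ≈ 1.1144)
Y = -116294 (Y = 4 - 142*819 = 4 - 1/4*465192 = 4 - 116298 = -116294)
sqrt(Y + sqrt(L(-462) + w)) = sqrt(-116294 + sqrt((-122 - 1*(-462)) + 769986202/690923481)) = sqrt(-116294 + sqrt((-122 + 462) + 769986202/690923481)) = sqrt(-116294 + sqrt(340 + 769986202/690923481)) = sqrt(-116294 + sqrt(235683969742/690923481)) = sqrt(-116294 + sqrt(162839588790041311902)/690923481)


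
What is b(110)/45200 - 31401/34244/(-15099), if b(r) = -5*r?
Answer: -471597101/38951111752 ≈ -0.012107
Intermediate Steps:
b(110)/45200 - 31401/34244/(-15099) = -5*110/45200 - 31401/34244/(-15099) = -550*1/45200 - 31401*1/34244*(-1/15099) = -11/904 - 31401/34244*(-1/15099) = -11/904 + 10467/172350052 = -471597101/38951111752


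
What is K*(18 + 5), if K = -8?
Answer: -184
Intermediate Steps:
K*(18 + 5) = -8*(18 + 5) = -8*23 = -184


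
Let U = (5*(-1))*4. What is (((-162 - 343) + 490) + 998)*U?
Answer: -19660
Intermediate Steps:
U = -20 (U = -5*4 = -20)
(((-162 - 343) + 490) + 998)*U = (((-162 - 343) + 490) + 998)*(-20) = ((-505 + 490) + 998)*(-20) = (-15 + 998)*(-20) = 983*(-20) = -19660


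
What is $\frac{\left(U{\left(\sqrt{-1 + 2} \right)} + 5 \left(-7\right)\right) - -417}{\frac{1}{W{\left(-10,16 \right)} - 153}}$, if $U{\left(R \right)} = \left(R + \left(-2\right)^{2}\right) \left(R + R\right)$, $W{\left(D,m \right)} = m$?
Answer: $-53704$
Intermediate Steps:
$U{\left(R \right)} = 2 R \left(4 + R\right)$ ($U{\left(R \right)} = \left(R + 4\right) 2 R = \left(4 + R\right) 2 R = 2 R \left(4 + R\right)$)
$\frac{\left(U{\left(\sqrt{-1 + 2} \right)} + 5 \left(-7\right)\right) - -417}{\frac{1}{W{\left(-10,16 \right)} - 153}} = \frac{\left(2 \sqrt{-1 + 2} \left(4 + \sqrt{-1 + 2}\right) + 5 \left(-7\right)\right) - -417}{\frac{1}{16 - 153}} = \frac{\left(2 \sqrt{1} \left(4 + \sqrt{1}\right) - 35\right) + 417}{\frac{1}{-137}} = \frac{\left(2 \cdot 1 \left(4 + 1\right) - 35\right) + 417}{- \frac{1}{137}} = \left(\left(2 \cdot 1 \cdot 5 - 35\right) + 417\right) \left(-137\right) = \left(\left(10 - 35\right) + 417\right) \left(-137\right) = \left(-25 + 417\right) \left(-137\right) = 392 \left(-137\right) = -53704$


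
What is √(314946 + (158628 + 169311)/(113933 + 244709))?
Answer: √40509758423813982/358642 ≈ 561.20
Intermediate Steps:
√(314946 + (158628 + 169311)/(113933 + 244709)) = √(314946 + 327939/358642) = √(112953191271/358642) = √40509758423813982/358642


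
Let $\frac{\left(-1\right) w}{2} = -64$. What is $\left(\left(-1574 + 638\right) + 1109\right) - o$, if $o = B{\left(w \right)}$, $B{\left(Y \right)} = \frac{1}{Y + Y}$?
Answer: $\frac{44287}{256} \approx 173.0$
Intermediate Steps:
$w = 128$ ($w = \left(-2\right) \left(-64\right) = 128$)
$B{\left(Y \right)} = \frac{1}{2 Y}$
$o = \frac{1}{256}$ ($o = \frac{1}{2 \cdot 128} = \frac{1}{2} \cdot \frac{1}{128} = \frac{1}{256} \approx 0.0039063$)
$\left(\left(-1574 + 638\right) + 1109\right) - o = \left(\left(-1574 + 638\right) + 1109\right) - \frac{1}{256} = \left(-936 + 1109\right) - \frac{1}{256} = 173 - \frac{1}{256} = \frac{44287}{256}$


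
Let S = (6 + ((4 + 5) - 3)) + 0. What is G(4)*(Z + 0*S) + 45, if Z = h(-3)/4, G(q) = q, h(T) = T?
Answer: 42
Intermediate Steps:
Z = -3/4 ≈ -0.75000
S = 12 (S = (6 + (9 - 3)) + 0 = (6 + 6) + 0 = 12 + 0 = 12)
G(4)*(Z + 0*S) + 45 = 4*(-3/4 + 0*12) + 45 = 4*(-3/4 + 0) + 45 = 4*(-3/4) + 45 = -3 + 45 = 42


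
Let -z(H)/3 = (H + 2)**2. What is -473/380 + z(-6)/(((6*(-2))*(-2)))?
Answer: -1233/380 ≈ -3.2447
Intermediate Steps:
z(H) = -3*(2 + H)**2 (z(H) = -3*(H + 2)**2 = -3*(2 + H)**2)
-473/380 + z(-6)/(((6*(-2))*(-2))) = -473/380 + (-3*(2 - 6)**2)/(((6*(-2))*(-2))) = -473*1/380 + (-3*(-4)**2)/((-12*(-2))) = -473/380 - 3*16/24 = -473/380 - 48*1/24 = -473/380 - 2 = -1233/380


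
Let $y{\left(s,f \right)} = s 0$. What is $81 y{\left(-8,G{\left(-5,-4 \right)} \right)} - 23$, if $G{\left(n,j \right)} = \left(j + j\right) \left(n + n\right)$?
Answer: $-23$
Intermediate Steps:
$G{\left(n,j \right)} = 4 j n$ ($G{\left(n,j \right)} = 2 j 2 n = 4 j n$)
$y{\left(s,f \right)} = 0$
$81 y{\left(-8,G{\left(-5,-4 \right)} \right)} - 23 = 81 \cdot 0 - 23 = 0 - 23 = -23$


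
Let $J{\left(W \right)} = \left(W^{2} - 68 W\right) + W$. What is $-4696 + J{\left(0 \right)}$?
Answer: $-4696$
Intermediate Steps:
$J{\left(W \right)} = W^{2} - 67 W$
$-4696 + J{\left(0 \right)} = -4696 + 0 \left(-67 + 0\right) = -4696 + 0 \left(-67\right) = -4696 + 0 = -4696$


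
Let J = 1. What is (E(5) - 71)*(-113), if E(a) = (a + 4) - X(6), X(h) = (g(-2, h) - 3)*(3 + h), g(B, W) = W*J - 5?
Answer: 4972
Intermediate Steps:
g(B, W) = -5 + W (g(B, W) = W*1 - 5 = W - 5 = -5 + W)
X(h) = (-8 + h)*(3 + h) (X(h) = ((-5 + h) - 3)*(3 + h) = (-8 + h)*(3 + h))
E(a) = 22 + a (E(a) = (a + 4) - (-24 + 6*(-5 + 6)) = (4 + a) - (-24 + 6*1) = (4 + a) - (-24 + 6) = (4 + a) - 1*(-18) = (4 + a) + 18 = 22 + a)
(E(5) - 71)*(-113) = ((22 + 5) - 71)*(-113) = (27 - 71)*(-113) = -44*(-113) = 4972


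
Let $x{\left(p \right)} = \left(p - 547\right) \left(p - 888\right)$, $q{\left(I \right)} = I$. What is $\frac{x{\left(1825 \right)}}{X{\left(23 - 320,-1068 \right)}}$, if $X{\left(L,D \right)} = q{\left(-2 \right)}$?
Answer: $-598743$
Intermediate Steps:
$X{\left(L,D \right)} = -2$
$x{\left(p \right)} = \left(-888 + p\right) \left(-547 + p\right)$ ($x{\left(p \right)} = \left(-547 + p\right) \left(-888 + p\right) = \left(-888 + p\right) \left(-547 + p\right)$)
$\frac{x{\left(1825 \right)}}{X{\left(23 - 320,-1068 \right)}} = \frac{485736 + 1825^{2} - 2618875}{-2} = \left(485736 + 3330625 - 2618875\right) \left(- \frac{1}{2}\right) = 1197486 \left(- \frac{1}{2}\right) = -598743$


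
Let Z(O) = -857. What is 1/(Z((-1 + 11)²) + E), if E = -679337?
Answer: -1/680194 ≈ -1.4702e-6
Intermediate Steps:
1/(Z((-1 + 11)²) + E) = 1/(-857 - 679337) = 1/(-680194) = -1/680194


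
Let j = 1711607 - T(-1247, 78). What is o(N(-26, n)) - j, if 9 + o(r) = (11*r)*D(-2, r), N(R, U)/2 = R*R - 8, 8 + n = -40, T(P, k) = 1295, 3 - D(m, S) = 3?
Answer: -1710321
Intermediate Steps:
D(m, S) = 0 (D(m, S) = 3 - 1*3 = 3 - 3 = 0)
n = -48 (n = -8 - 40 = -48)
N(R, U) = -16 + 2*R² (N(R, U) = 2*(R*R - 8) = 2*(R² - 8) = 2*(-8 + R²) = -16 + 2*R²)
j = 1710312 (j = 1711607 - 1*1295 = 1711607 - 1295 = 1710312)
o(r) = -9 (o(r) = -9 + (11*r)*0 = -9 + 0 = -9)
o(N(-26, n)) - j = -9 - 1*1710312 = -9 - 1710312 = -1710321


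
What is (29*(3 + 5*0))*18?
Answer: 1566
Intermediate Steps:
(29*(3 + 5*0))*18 = (29*(3 + 0))*18 = (29*3)*18 = 87*18 = 1566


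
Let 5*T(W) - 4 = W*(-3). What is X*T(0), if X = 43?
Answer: 172/5 ≈ 34.400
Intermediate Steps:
T(W) = ⅘ - 3*W/5 (T(W) = ⅘ + (W*(-3))/5 = ⅘ + (-3*W)/5 = ⅘ - 3*W/5)
X*T(0) = 43*(⅘ - ⅗*0) = 43*(⅘ + 0) = 43*(⅘) = 172/5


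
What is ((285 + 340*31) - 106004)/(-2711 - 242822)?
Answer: 95179/245533 ≈ 0.38764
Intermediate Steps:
((285 + 340*31) - 106004)/(-2711 - 242822) = ((285 + 10540) - 106004)/(-245533) = (10825 - 106004)*(-1/245533) = -95179*(-1/245533) = 95179/245533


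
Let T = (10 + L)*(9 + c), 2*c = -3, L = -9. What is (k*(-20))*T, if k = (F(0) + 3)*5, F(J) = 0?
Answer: -2250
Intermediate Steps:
c = -3/2 (c = (½)*(-3) = -3/2 ≈ -1.5000)
k = 15 (k = (0 + 3)*5 = 3*5 = 15)
T = 15/2 (T = (10 - 9)*(9 - 3/2) = 1*(15/2) = 15/2 ≈ 7.5000)
(k*(-20))*T = (15*(-20))*(15/2) = -300*15/2 = -2250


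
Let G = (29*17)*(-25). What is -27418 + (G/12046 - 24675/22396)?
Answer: -3698731032019/134891108 ≈ -27420.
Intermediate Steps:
G = -12325 (G = 493*(-25) = -12325)
-27418 + (G/12046 - 24675/22396) = -27418 + (-12325/12046 - 24675/22396) = -27418 - 286632875/134891108 = -3698731032019/134891108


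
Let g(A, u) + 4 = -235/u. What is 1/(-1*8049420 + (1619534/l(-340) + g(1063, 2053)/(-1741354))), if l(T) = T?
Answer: -151937489885/1223732399037826566 ≈ -1.2416e-7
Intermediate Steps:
g(A, u) = -4 - 235/u
1/(-1*8049420 + (1619534/l(-340) + g(1063, 2053)/(-1741354))) = 1/(-1*8049420 + (1619534/(-340) + (-4 - 235/2053)/(-1741354))) = 1/(-8049420 + (1619534*(-1/340) + (-4 - 235*1/2053)*(-1/1741354))) = 1/(-8049420 + (-809767/170 + (-4 - 235/2053)*(-1/1741354))) = 1/(-8049420 + (-809767/170 - 8447/2053*(-1/1741354))) = 1/(-8049420 + (-809767/170 + 8447/3574999762)) = 1/(-8049420 - 723729207709866/151937489885) = 1/(-1223732399037826566/151937489885) = -151937489885/1223732399037826566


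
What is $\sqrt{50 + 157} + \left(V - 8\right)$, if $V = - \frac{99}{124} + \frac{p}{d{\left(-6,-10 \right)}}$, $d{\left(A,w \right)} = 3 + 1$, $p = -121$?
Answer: $- \frac{2421}{62} + 3 \sqrt{23} \approx -24.661$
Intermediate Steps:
$d{\left(A,w \right)} = 4$
$V = - \frac{1925}{62}$ ($V = - \frac{99}{124} - \frac{121}{4} = - \frac{1925}{62} \approx -31.048$)
$\sqrt{50 + 157} + \left(V - 8\right) = \sqrt{50 + 157} - \frac{2421}{62} = \sqrt{207} - \frac{2421}{62} = 3 \sqrt{23} - \frac{2421}{62} = - \frac{2421}{62} + 3 \sqrt{23}$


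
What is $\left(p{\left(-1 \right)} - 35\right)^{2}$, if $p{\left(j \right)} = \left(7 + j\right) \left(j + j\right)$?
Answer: $2209$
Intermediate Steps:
$p{\left(j \right)} = 2 j \left(7 + j\right)$ ($p{\left(j \right)} = \left(7 + j\right) 2 j = 2 j \left(7 + j\right)$)
$\left(p{\left(-1 \right)} - 35\right)^{2} = \left(2 \left(-1\right) \left(7 - 1\right) - 35\right)^{2} = \left(2 \left(-1\right) 6 - 35\right)^{2} = \left(-12 - 35\right)^{2} = \left(-47\right)^{2} = 2209$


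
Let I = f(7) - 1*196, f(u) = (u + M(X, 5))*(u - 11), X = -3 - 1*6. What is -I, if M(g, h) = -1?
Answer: 220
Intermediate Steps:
X = -9 (X = -3 - 6 = -9)
f(u) = (-1 + u)*(-11 + u) (f(u) = (u - 1)*(u - 11) = (-1 + u)*(-11 + u))
I = -220 (I = (11 + 7**2 - 12*7) - 1*196 = (11 + 49 - 84) - 196 = -24 - 196 = -220)
-I = -1*(-220) = 220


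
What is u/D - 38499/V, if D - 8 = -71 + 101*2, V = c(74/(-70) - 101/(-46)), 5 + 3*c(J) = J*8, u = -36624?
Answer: -13044652383/459673 ≈ -28378.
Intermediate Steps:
c(J) = -5/3 + 8*J/3 (c(J) = -5/3 + (J*8)/3 = -5/3 + (8*J)/3 = -5/3 + 8*J/3)
V = 3307/2415 (V = -5/3 + 8*(74/(-70) - 101/(-46))/3 = -5/3 + 8*(74*(-1/70) - 101*(-1/46))/3 = -5/3 + 8*(-37/35 + 101/46)/3 = -5/3 + (8/3)*(1833/1610) = -5/3 + 2444/805 = 3307/2415 ≈ 1.3694)
D = 139 (D = 8 + (-71 + 101*2) = 8 + (-71 + 202) = 8 + 131 = 139)
u/D - 38499/V = -36624/139 - 38499/3307/2415 = -36624*1/139 - 38499*2415/3307 = -36624/139 - 92975085/3307 = -13044652383/459673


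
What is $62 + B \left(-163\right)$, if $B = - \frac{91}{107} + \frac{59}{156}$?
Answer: $\frac{2319833}{16692} \approx 138.98$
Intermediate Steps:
$B = - \frac{7883}{16692}$ ($B = \left(-91\right) \frac{1}{107} + 59 \cdot \frac{1}{156} = - \frac{91}{107} + \frac{59}{156} = - \frac{7883}{16692} \approx -0.47226$)
$62 + B \left(-163\right) = 62 - - \frac{1284929}{16692} = 62 + \frac{1284929}{16692} = \frac{2319833}{16692}$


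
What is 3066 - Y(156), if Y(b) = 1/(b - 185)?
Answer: 88915/29 ≈ 3066.0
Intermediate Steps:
Y(b) = 1/(-185 + b)
3066 - Y(156) = 3066 - 1/(-185 + 156) = 3066 - 1/(-29) = 3066 - 1*(-1/29) = 3066 + 1/29 = 88915/29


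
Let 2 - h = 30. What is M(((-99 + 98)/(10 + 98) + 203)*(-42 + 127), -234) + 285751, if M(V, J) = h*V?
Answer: -5328908/27 ≈ -1.9737e+5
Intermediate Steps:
h = -28 (h = 2 - 1*30 = 2 - 30 = -28)
M(V, J) = -28*V
M(((-99 + 98)/(10 + 98) + 203)*(-42 + 127), -234) + 285751 = -28*((-99 + 98)/(10 + 98) + 203)*(-42 + 127) + 285751 = -28*(-1/108 + 203)*85 + 285751 = -153461*85/27 + 285751 = -28*1863455/108 + 285751 = -13044185/27 + 285751 = -5328908/27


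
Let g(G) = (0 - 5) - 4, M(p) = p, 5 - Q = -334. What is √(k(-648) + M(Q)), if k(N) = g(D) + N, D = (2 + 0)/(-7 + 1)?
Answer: I*√318 ≈ 17.833*I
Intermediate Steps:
Q = 339 (Q = 5 - 1*(-334) = 5 + 334 = 339)
D = -⅓ (D = 2/(-6) = 2*(-⅙) = -⅓ ≈ -0.33333)
g(G) = -9 (g(G) = -5 - 4 = -9)
k(N) = -9 + N
√(k(-648) + M(Q)) = √((-9 - 648) + 339) = √(-657 + 339) = √(-318) = I*√318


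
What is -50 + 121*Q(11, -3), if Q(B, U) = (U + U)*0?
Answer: -50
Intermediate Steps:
Q(B, U) = 0 (Q(B, U) = (2*U)*0 = 0)
-50 + 121*Q(11, -3) = -50 + 121*0 = -50 + 0 = -50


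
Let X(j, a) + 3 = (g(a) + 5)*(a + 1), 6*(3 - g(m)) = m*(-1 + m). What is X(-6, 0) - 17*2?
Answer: -29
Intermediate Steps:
g(m) = 3 - m*(-1 + m)/6
X(j, a) = -3 + (1 + a)*(8 - a²/6 + a/6) (X(j, a) = -3 + ((3 - a²/6 + a/6) + 5)*(a + 1) = -3 + (8 - a²/6 + a/6)*(1 + a) = -3 + (1 + a)*(8 - a²/6 + a/6))
X(-6, 0) - 17*2 = (5 - ⅙*0³ + (49/6)*0) - 17*2 = (5 - ⅙*0 + 0) - 34 = (5 + 0 + 0) - 34 = 5 - 34 = -29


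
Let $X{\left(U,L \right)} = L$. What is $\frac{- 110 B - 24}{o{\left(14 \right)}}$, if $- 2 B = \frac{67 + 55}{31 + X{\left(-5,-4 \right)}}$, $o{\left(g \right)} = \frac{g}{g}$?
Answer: $\frac{6062}{27} \approx 224.52$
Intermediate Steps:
$o{\left(g \right)} = 1$
$B = - \frac{61}{27}$ ($B = - \frac{\left(67 + 55\right) \frac{1}{31 - 4}}{2} = - \frac{122 \cdot \frac{1}{27}}{2} = \left(- \frac{1}{2}\right) \frac{122}{27} = - \frac{61}{27} \approx -2.2593$)
$\frac{- 110 B - 24}{o{\left(14 \right)}} = \frac{\left(-110\right) \left(- \frac{61}{27}\right) - 24}{1} = \left(\frac{6710}{27} - 24\right) 1 = \frac{6062}{27} \cdot 1 = \frac{6062}{27}$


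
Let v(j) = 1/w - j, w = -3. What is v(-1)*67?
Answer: 134/3 ≈ 44.667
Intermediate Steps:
v(j) = -1/3 - j (v(j) = 1/(-3) - j = -1/3 - j)
v(-1)*67 = (-1/3 - 1*(-1))*67 = (-1/3 + 1)*67 = (2/3)*67 = 134/3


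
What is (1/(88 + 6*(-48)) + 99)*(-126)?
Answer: -1247337/100 ≈ -12473.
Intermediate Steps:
(1/(88 + 6*(-48)) + 99)*(-126) = (1/(88 - 288) + 99)*(-126) = (1/(-200) + 99)*(-126) = (-1/200 + 99)*(-126) = (19799/200)*(-126) = -1247337/100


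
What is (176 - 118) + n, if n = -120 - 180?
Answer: -242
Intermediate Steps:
n = -300
(176 - 118) + n = (176 - 118) - 300 = 58 - 300 = -242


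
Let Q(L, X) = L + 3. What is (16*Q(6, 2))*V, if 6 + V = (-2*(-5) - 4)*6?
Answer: 4320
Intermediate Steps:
Q(L, X) = 3 + L
V = 30 (V = -6 + (-2*(-5) - 4)*6 = -6 + (10 - 4)*6 = -6 + 6*6 = -6 + 36 = 30)
(16*Q(6, 2))*V = (16*(3 + 6))*30 = (16*9)*30 = 144*30 = 4320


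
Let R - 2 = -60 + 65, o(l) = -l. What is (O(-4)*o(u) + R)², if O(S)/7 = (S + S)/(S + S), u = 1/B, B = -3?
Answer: 784/9 ≈ 87.111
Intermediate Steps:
u = -⅓ (u = 1/(-3) = 1*(-⅓) = -⅓ ≈ -0.33333)
R = 7 (R = 2 + (-60 + 65) = 2 + 5 = 7)
O(S) = 7 (O(S) = 7*((S + S)/(S + S)) = 7*((2*S)/((2*S))) = 7*((2*S)*(1/(2*S))) = 7*1 = 7)
(O(-4)*o(u) + R)² = (7*(-1*(-⅓)) + 7)² = (7*(⅓) + 7)² = (7/3 + 7)² = (28/3)² = 784/9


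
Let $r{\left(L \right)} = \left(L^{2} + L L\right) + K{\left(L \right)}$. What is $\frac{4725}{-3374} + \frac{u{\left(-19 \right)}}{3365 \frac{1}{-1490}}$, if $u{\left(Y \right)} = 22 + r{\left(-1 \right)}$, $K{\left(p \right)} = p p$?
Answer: $- \frac{4045175}{324386} \approx -12.47$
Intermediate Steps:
$K{\left(p \right)} = p^{2}$
$r{\left(L \right)} = 3 L^{2}$ ($r{\left(L \right)} = \left(L^{2} + L L\right) + L^{2} = \left(L^{2} + L^{2}\right) + L^{2} = 2 L^{2} + L^{2} = 3 L^{2}$)
$u{\left(Y \right)} = 25$ ($u{\left(Y \right)} = 22 + 3 \left(-1\right)^{2} = 22 + 3 \cdot 1 = 22 + 3 = 25$)
$\frac{4725}{-3374} + \frac{u{\left(-19 \right)}}{3365 \frac{1}{-1490}} = \frac{4725}{-3374} + \frac{25}{3365 \frac{1}{-1490}} = 4725 \left(- \frac{1}{3374}\right) + \frac{25}{3365 \left(- \frac{1}{1490}\right)} = - \frac{675}{482} + \frac{25}{- \frac{673}{298}} = - \frac{675}{482} + 25 \left(- \frac{298}{673}\right) = - \frac{675}{482} - \frac{7450}{673} = - \frac{4045175}{324386}$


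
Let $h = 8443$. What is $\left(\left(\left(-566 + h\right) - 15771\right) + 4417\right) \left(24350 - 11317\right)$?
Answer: $-45315741$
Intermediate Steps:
$\left(\left(\left(-566 + h\right) - 15771\right) + 4417\right) \left(24350 - 11317\right) = \left(\left(\left(-566 + 8443\right) - 15771\right) + 4417\right) \left(24350 - 11317\right) = \left(\left(7877 - 15771\right) + 4417\right) 13033 = \left(-7894 + 4417\right) 13033 = \left(-3477\right) 13033 = -45315741$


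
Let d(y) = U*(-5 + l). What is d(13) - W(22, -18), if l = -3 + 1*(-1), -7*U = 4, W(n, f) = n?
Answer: -118/7 ≈ -16.857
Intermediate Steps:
U = -4/7 (U = -⅐*4 = -4/7 ≈ -0.57143)
l = -4 (l = -3 - 1 = -4)
d(y) = 36/7 (d(y) = -4*(-5 - 4)/7 = -4/7*(-9) = 36/7)
d(13) - W(22, -18) = 36/7 - 1*22 = 36/7 - 22 = -118/7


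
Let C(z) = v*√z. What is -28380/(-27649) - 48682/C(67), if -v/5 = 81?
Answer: 660/643 + 48682*√67/27135 ≈ 15.712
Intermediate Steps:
v = -405 (v = -5*81 = -405)
C(z) = -405*√z
-28380/(-27649) - 48682/C(67) = -28380/(-27649) - 48682*(-√67/27135) = -28380*(-1/27649) - (-48682)*√67/27135 = 660/643 + 48682*√67/27135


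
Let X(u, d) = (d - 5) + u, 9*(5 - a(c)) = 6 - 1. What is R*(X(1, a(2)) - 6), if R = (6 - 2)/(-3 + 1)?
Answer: 100/9 ≈ 11.111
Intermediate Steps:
a(c) = 40/9 (a(c) = 5 - (6 - 1)/9 = 5 - ⅑*5 = 5 - 5/9 = 40/9)
X(u, d) = -5 + d + u (X(u, d) = (-5 + d) + u = -5 + d + u)
R = -2 (R = 4/(-2) = 4*(-½) = -2)
R*(X(1, a(2)) - 6) = -2*((-5 + 40/9 + 1) - 6) = -2*(4/9 - 6) = -2*(-50/9) = 100/9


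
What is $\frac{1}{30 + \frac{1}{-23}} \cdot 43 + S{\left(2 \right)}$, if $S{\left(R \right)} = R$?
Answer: $\frac{2367}{689} \approx 3.4354$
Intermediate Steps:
$\frac{1}{30 + \frac{1}{-23}} \cdot 43 + S{\left(2 \right)} = \frac{1}{30 + \frac{1}{-23}} \cdot 43 + 2 = \frac{1}{30 - \frac{1}{23}} \cdot 43 + 2 = \frac{1}{\frac{689}{23}} \cdot 43 + 2 = \frac{23}{689} \cdot 43 + 2 = \frac{989}{689} + 2 = \frac{2367}{689}$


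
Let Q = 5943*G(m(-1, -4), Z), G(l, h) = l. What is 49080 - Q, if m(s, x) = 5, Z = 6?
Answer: 19365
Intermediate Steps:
Q = 29715 (Q = 5943*5 = 29715)
49080 - Q = 49080 - 1*29715 = 49080 - 29715 = 19365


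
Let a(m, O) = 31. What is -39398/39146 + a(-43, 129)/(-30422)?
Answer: -599889741/595449806 ≈ -1.0075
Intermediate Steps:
-39398/39146 + a(-43, 129)/(-30422) = -39398/39146 + 31/(-30422) = -39398*1/39146 + 31*(-1/30422) = -19699/19573 - 31/30422 = -599889741/595449806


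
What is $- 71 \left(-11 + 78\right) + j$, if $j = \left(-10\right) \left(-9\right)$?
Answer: $-4667$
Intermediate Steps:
$j = 90$
$- 71 \left(-11 + 78\right) + j = - 71 \left(-11 + 78\right) + 90 = \left(-71\right) 67 + 90 = -4757 + 90 = -4667$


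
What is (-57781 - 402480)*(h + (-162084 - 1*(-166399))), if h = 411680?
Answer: -191466274695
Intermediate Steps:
(-57781 - 402480)*(h + (-162084 - 1*(-166399))) = (-57781 - 402480)*(411680 + (-162084 - 1*(-166399))) = -460261*(411680 + (-162084 + 166399)) = -460261*(411680 + 4315) = -460261*415995 = -191466274695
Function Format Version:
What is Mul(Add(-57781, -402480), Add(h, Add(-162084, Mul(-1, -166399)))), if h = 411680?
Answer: -191466274695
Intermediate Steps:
Mul(Add(-57781, -402480), Add(h, Add(-162084, Mul(-1, -166399)))) = Mul(Add(-57781, -402480), Add(411680, Add(-162084, Mul(-1, -166399)))) = Mul(-460261, Add(411680, Add(-162084, 166399))) = Mul(-460261, Add(411680, 4315)) = Mul(-460261, 415995) = -191466274695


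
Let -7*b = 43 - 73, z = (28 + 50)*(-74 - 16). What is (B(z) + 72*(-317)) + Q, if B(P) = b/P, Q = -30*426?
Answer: -58319353/1638 ≈ -35604.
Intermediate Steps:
Q = -12780
z = -7020 (z = 78*(-90) = -7020)
b = 30/7 (b = -(43 - 73)/7 = -⅐*(-30) = 30/7 ≈ 4.2857)
B(P) = 30/(7*P)
(B(z) + 72*(-317)) + Q = ((30/7)/(-7020) + 72*(-317)) - 12780 = ((30/7)*(-1/7020) - 22824) - 12780 = (-1/1638 - 22824) - 12780 = -37385713/1638 - 12780 = -58319353/1638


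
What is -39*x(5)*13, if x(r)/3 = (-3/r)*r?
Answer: 4563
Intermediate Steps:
x(r) = -9 (x(r) = 3*((-3/r)*r) = 3*(-3) = -9)
-39*x(5)*13 = -39*(-9)*13 = 351*13 = 4563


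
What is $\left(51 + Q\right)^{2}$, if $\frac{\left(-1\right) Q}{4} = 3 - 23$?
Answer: $17161$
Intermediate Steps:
$Q = 80$ ($Q = - 4 \left(3 - 23\right) = \left(-4\right) \left(-20\right) = 80$)
$\left(51 + Q\right)^{2} = \left(51 + 80\right)^{2} = 131^{2} = 17161$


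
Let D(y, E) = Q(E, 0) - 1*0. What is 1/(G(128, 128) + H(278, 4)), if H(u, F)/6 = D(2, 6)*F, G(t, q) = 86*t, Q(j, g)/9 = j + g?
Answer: 1/12304 ≈ 8.1274e-5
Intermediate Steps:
Q(j, g) = 9*g + 9*j (Q(j, g) = 9*(j + g) = 9*(g + j) = 9*g + 9*j)
D(y, E) = 9*E (D(y, E) = (9*0 + 9*E) - 1*0 = (0 + 9*E) + 0 = 9*E + 0 = 9*E)
H(u, F) = 324*F (H(u, F) = 6*((9*6)*F) = 6*(54*F) = 324*F)
1/(G(128, 128) + H(278, 4)) = 1/(86*128 + 324*4) = 1/(11008 + 1296) = 1/12304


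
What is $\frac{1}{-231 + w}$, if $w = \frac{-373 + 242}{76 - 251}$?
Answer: $- \frac{175}{40294} \approx -0.0043431$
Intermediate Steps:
$w = \frac{131}{175}$ ($w = - \frac{131}{-175} = \left(-131\right) \left(- \frac{1}{175}\right) = \frac{131}{175} \approx 0.74857$)
$\frac{1}{-231 + w} = \frac{1}{-231 + \frac{131}{175}} = \frac{1}{- \frac{40294}{175}} = - \frac{175}{40294}$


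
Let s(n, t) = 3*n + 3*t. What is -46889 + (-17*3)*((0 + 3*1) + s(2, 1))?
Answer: -47501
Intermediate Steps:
-46889 + (-17*3)*((0 + 3*1) + s(2, 1)) = -46889 + (-17*3)*((0 + 3*1) + (3*2 + 3*1)) = -46889 - 51*((0 + 3) + (6 + 3)) = -46889 - 51*(3 + 9) = -46889 - 51*12 = -46889 - 612 = -47501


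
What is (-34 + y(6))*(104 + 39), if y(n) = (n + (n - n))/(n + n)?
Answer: -9581/2 ≈ -4790.5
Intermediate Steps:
y(n) = 1/2 (y(n) = (n + 0)/((2*n)) = n*(1/(2*n)) = 1/2)
(-34 + y(6))*(104 + 39) = (-34 + 1/2)*(104 + 39) = -67/2*143 = -9581/2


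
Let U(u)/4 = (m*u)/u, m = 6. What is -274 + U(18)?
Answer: -250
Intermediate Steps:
U(u) = 24 (U(u) = 4*((6*u)/u) = 4*6 = 24)
-274 + U(18) = -274 + 24 = -250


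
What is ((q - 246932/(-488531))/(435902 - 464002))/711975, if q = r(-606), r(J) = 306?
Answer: -74868709/4886897115086250 ≈ -1.5320e-8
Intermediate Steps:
q = 306
((q - 246932/(-488531))/(435902 - 464002))/711975 = ((306 - 246932/(-488531))/(435902 - 464002))/711975 = ((306 - 246932*(-1/488531))/(-28100))*(1/711975) = ((306 + 246932/488531)*(-1/28100))*(1/711975) = ((149737418/488531)*(-1/28100))*(1/711975) = -74868709/6863860550*1/711975 = -74868709/4886897115086250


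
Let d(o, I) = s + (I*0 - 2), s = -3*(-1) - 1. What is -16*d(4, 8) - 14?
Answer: -14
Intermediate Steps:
s = 2 (s = 3 - 1 = 2)
d(o, I) = 0 (d(o, I) = 2 + (I*0 - 2) = 2 + (0 - 2) = 2 - 2 = 0)
-16*d(4, 8) - 14 = -16*0 - 14 = 0 - 14 = -14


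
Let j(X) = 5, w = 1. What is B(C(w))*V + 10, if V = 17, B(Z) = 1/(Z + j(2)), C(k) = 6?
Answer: 127/11 ≈ 11.545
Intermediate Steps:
B(Z) = 1/(5 + Z) (B(Z) = 1/(Z + 5) = 1/(5 + Z))
B(C(w))*V + 10 = 17/(5 + 6) + 10 = 17/11 + 10 = 127/11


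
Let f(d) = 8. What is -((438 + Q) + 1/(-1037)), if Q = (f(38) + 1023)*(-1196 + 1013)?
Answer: 195199696/1037 ≈ 1.8824e+5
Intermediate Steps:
Q = -188673 (Q = (8 + 1023)*(-1196 + 1013) = 1031*(-183) = -188673)
-((438 + Q) + 1/(-1037)) = -((438 - 188673) + 1/(-1037)) = -(-188235 - 1/1037) = -1*(-195199696/1037) = 195199696/1037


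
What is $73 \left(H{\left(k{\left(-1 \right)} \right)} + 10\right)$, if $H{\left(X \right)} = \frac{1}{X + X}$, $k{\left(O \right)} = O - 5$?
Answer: $\frac{8687}{12} \approx 723.92$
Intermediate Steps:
$k{\left(O \right)} = -5 + O$
$H{\left(X \right)} = \frac{1}{2 X}$
$73 \left(H{\left(k{\left(-1 \right)} \right)} + 10\right) = 73 \left(\frac{1}{2 \left(-5 - 1\right)} + 10\right) = 73 \left(\frac{1}{2 \left(-6\right)} + 10\right) = 73 \left(\frac{1}{2} \left(- \frac{1}{6}\right) + 10\right) = 73 \left(- \frac{1}{12} + 10\right) = 73 \cdot \frac{119}{12} = \frac{8687}{12}$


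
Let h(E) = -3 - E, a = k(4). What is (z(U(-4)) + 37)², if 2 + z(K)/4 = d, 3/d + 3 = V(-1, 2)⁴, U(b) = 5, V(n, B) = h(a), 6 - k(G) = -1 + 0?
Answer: 84056505625/99940009 ≈ 841.07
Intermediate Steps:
k(G) = 7 (k(G) = 6 - (-1 + 0) = 6 - 1*(-1) = 6 + 1 = 7)
a = 7
V(n, B) = -10 (V(n, B) = -3 - 1*7 = -3 - 7 = -10)
d = 3/9997 (d = 3/(-3 + (-10)⁴) = 3/(-3 + 10000) = 3/9997 ≈ 0.00030009)
z(K) = -79964/9997 (z(K) = -8 + 4*(3/9997) = -8 + 12/9997 = -79964/9997)
(z(U(-4)) + 37)² = (-79964/9997 + 37)² = (289925/9997)² = 84056505625/99940009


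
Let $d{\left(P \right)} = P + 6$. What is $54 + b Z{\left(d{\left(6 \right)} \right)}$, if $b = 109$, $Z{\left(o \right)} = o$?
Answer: $1362$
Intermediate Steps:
$d{\left(P \right)} = 6 + P$
$54 + b Z{\left(d{\left(6 \right)} \right)} = 54 + 109 \left(6 + 6\right) = 54 + 109 \cdot 12 = 54 + 1308 = 1362$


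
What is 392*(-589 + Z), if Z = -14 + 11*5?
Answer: -214816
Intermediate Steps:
Z = 41 (Z = -14 + 55 = 41)
392*(-589 + Z) = 392*(-589 + 41) = 392*(-548) = -214816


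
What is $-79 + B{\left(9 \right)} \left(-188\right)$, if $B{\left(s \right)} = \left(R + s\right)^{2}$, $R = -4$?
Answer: $-4779$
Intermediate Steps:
$B{\left(s \right)} = \left(-4 + s\right)^{2}$
$-79 + B{\left(9 \right)} \left(-188\right) = -79 + \left(-4 + 9\right)^{2} \left(-188\right) = -79 + 5^{2} \left(-188\right) = -79 + 25 \left(-188\right) = -79 - 4700 = -4779$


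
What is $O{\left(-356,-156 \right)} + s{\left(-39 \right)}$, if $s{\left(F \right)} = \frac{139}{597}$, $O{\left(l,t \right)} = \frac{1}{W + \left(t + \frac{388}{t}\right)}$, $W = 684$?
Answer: $\frac{2872088}{12235515} \approx 0.23473$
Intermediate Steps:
$O{\left(l,t \right)} = \frac{1}{684 + t + \frac{388}{t}}$ ($O{\left(l,t \right)} = \frac{1}{684 + \left(t + \frac{388}{t}\right)} = \frac{1}{684 + t + \frac{388}{t}}$)
$s{\left(F \right)} = \frac{139}{597}$ ($s{\left(F \right)} = 139 \cdot \frac{1}{597} = \frac{139}{597}$)
$O{\left(-356,-156 \right)} + s{\left(-39 \right)} = - \frac{156}{388 + \left(-156\right)^{2} + 684 \left(-156\right)} + \frac{139}{597} = - \frac{156}{388 + 24336 - 106704} + \frac{139}{597} = - \frac{156}{-81980} + \frac{139}{597} = \left(-156\right) \left(- \frac{1}{81980}\right) + \frac{139}{597} = \frac{39}{20495} + \frac{139}{597} = \frac{2872088}{12235515}$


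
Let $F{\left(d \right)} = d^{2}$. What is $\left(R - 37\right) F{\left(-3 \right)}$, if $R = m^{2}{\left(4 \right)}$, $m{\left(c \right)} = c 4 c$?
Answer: $36531$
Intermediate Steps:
$m{\left(c \right)} = 4 c^{2}$ ($m{\left(c \right)} = 4 c c = 4 c^{2}$)
$R = 4096$ ($R = \left(4 \cdot 4^{2}\right)^{2} = \left(4 \cdot 16\right)^{2} = 64^{2} = 4096$)
$\left(R - 37\right) F{\left(-3 \right)} = \left(4096 - 37\right) \left(-3\right)^{2} = 4059 \cdot 9 = 36531$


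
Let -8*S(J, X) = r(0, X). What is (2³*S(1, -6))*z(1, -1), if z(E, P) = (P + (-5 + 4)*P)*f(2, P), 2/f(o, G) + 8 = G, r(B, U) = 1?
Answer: 0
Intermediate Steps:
f(o, G) = 2/(-8 + G)
S(J, X) = -⅛ (S(J, X) = -⅛*1 = -⅛)
z(E, P) = 0 (z(E, P) = (P + (-5 + 4)*P)*(2/(-8 + P)) = (P - P)*(2/(-8 + P)) = 0*(2/(-8 + P)) = 0)
(2³*S(1, -6))*z(1, -1) = (2³*(-⅛))*0 = (8*(-⅛))*0 = -1*0 = 0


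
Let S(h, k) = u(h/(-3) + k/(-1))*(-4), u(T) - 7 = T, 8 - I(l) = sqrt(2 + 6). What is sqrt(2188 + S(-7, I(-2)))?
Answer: 2*sqrt(4911 - 18*sqrt(2))/3 ≈ 46.598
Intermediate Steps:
I(l) = 8 - 2*sqrt(2) (I(l) = 8 - sqrt(2 + 6) = 8 - sqrt(8) = 8 - 2*sqrt(2))
u(T) = 7 + T
S(h, k) = -28 + 4*k + 4*h/3 (S(h, k) = (7 + (h/(-3) + k/(-1)))*(-4) = (7 + (h*(-1/3) + k*(-1)))*(-4) = (7 + (-h/3 - k))*(-4) = (7 + (-k - h/3))*(-4) = (7 - k - h/3)*(-4) = -28 + 4*k + 4*h/3)
sqrt(2188 + S(-7, I(-2))) = sqrt(2188 + (-28 + 4*(8 - 2*sqrt(2)) + (4/3)*(-7))) = sqrt(2188 + (-28 + (32 - 8*sqrt(2)) - 28/3)) = sqrt(2188 + (-16/3 - 8*sqrt(2))) = sqrt(6548/3 - 8*sqrt(2))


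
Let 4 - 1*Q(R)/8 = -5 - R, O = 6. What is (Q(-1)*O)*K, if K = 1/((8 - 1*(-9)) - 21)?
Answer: -96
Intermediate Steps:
Q(R) = 72 + 8*R (Q(R) = 32 - 8*(-5 - R) = 32 + (40 + 8*R) = 72 + 8*R)
K = -¼ (K = 1/((8 + 9) - 21) = 1/(17 - 21) = 1/(-4) = -¼ ≈ -0.25000)
(Q(-1)*O)*K = ((72 + 8*(-1))*6)*(-¼) = ((72 - 8)*6)*(-¼) = (64*6)*(-¼) = 384*(-¼) = -96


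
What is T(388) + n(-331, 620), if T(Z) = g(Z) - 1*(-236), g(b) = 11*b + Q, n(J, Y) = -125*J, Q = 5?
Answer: 45884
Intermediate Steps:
g(b) = 5 + 11*b (g(b) = 11*b + 5 = 5 + 11*b)
T(Z) = 241 + 11*Z (T(Z) = (5 + 11*Z) - 1*(-236) = (5 + 11*Z) + 236 = 241 + 11*Z)
T(388) + n(-331, 620) = (241 + 11*388) - 125*(-331) = (241 + 4268) + 41375 = 4509 + 41375 = 45884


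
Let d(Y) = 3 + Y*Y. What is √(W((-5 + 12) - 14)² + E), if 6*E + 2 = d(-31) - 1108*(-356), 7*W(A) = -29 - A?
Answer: √29066991/21 ≈ 256.73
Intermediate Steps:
d(Y) = 3 + Y²
W(A) = -29/7 - A/7 (W(A) = (-29 - A)/7 = -29/7 - A/7)
E = 197705/3 (E = -⅓ + ((3 + (-31)²) - 1108*(-356))/6 = -⅓ + ((3 + 961) + 394448)/6 = -⅓ + (964 + 394448)/6 = -⅓ + (⅙)*395412 = -⅓ + 65902 = 197705/3 ≈ 65902.)
√(W((-5 + 12) - 14)² + E) = √((-29/7 - ((-5 + 12) - 14)/7)² + 197705/3) = √((-29/7 - (7 - 14)/7)² + 197705/3) = √((-29/7 - ⅐*(-7))² + 197705/3) = √((-29/7 + 1)² + 197705/3) = √((-22/7)² + 197705/3) = √(484/49 + 197705/3) = √(9688997/147) = √29066991/21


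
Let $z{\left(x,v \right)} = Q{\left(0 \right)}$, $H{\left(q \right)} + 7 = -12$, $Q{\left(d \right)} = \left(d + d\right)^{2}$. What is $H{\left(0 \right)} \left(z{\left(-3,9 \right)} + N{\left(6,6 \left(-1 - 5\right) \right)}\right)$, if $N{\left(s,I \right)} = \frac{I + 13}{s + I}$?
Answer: $- \frac{437}{30} \approx -14.567$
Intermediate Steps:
$Q{\left(d \right)} = 4 d^{2}$ ($Q{\left(d \right)} = \left(2 d\right)^{2} = 4 d^{2}$)
$H{\left(q \right)} = -19$ ($H{\left(q \right)} = -7 - 12 = -19$)
$z{\left(x,v \right)} = 0$ ($z{\left(x,v \right)} = 4 \cdot 0^{2} = 4 \cdot 0 = 0$)
$N{\left(s,I \right)} = \frac{13 + I}{I + s}$
$H{\left(0 \right)} \left(z{\left(-3,9 \right)} + N{\left(6,6 \left(-1 - 5\right) \right)}\right) = - 19 \left(0 + \frac{13 + 6 \left(-1 - 5\right)}{6 \left(-1 - 5\right) + 6}\right) = - 19 \left(0 + \frac{13 + 6 \left(-6\right)}{6 \left(-6\right) + 6}\right) = - 19 \left(0 + \frac{13 - 36}{-36 + 6}\right) = - 19 \left(0 + \frac{1}{-30} \left(-23\right)\right) = - 19 \left(0 - - \frac{23}{30}\right) = - 19 \left(0 + \frac{23}{30}\right) = \left(-19\right) \frac{23}{30} = - \frac{437}{30}$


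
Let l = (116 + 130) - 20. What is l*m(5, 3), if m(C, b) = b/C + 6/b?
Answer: 2938/5 ≈ 587.60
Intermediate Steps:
m(C, b) = 6/b + b/C
l = 226 (l = 246 - 20 = 226)
l*m(5, 3) = 226*(6/3 + 3/5) = 226*(6*(⅓) + 3*(⅕)) = 226*(2 + ⅗) = 226*(13/5) = 2938/5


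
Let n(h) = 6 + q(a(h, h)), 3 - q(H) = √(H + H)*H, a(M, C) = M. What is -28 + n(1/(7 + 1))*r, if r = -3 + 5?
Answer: -81/8 ≈ -10.125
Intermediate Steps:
q(H) = 3 - √2*H^(3/2) (q(H) = 3 - √(H + H)*H = 3 - √(2*H)*H = 3 - √2*√H*H = 3 - √2*H^(3/2))
n(h) = 9 - √2*h^(3/2) (n(h) = 6 + (3 - √2*h^(3/2)) = 9 - √2*h^(3/2))
r = 2
-28 + n(1/(7 + 1))*r = -28 + (9 - √2*(1/(7 + 1))^(3/2))*2 = -28 + (9 - √2*(1/8)^(3/2))*2 = -28 + (9 - √2*(⅛)^(3/2))*2 = -28 + (9 - √2*√2/32)*2 = -28 + (9 - 1/16)*2 = -28 + (143/16)*2 = -28 + 143/8 = -81/8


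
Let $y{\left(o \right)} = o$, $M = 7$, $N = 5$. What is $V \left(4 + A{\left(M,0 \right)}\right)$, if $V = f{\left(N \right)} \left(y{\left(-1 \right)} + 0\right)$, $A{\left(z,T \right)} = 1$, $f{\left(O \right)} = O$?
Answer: $-25$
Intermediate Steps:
$V = -5$ ($V = 5 \left(-1 + 0\right) = 5 \left(-1\right) = -5$)
$V \left(4 + A{\left(M,0 \right)}\right) = - 5 \left(4 + 1\right) = \left(-5\right) 5 = -25$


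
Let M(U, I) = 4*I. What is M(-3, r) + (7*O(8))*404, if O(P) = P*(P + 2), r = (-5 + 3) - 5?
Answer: 226212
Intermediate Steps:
r = -7 (r = -2 - 5 = -7)
O(P) = P*(2 + P)
M(-3, r) + (7*O(8))*404 = 4*(-7) + (7*(8*(2 + 8)))*404 = -28 + (7*(8*10))*404 = -28 + (7*80)*404 = -28 + 560*404 = -28 + 226240 = 226212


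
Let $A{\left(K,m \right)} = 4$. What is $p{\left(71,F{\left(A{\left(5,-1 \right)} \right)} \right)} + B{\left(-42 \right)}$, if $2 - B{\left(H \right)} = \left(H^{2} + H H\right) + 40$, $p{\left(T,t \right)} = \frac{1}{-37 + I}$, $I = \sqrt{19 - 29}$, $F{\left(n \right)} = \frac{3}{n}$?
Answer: $- \frac{4917551}{1379} - \frac{i \sqrt{10}}{1379} \approx -3566.0 - 0.0022932 i$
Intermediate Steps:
$I = i \sqrt{10}$ ($I = \sqrt{-10} = i \sqrt{10} \approx 3.1623 i$)
$p{\left(T,t \right)} = \frac{1}{-37 + i \sqrt{10}}$
$B{\left(H \right)} = -38 - 2 H^{2}$ ($B{\left(H \right)} = 2 - \left(\left(H^{2} + H H\right) + 40\right) = 2 - \left(\left(H^{2} + H^{2}\right) + 40\right) = 2 - \left(2 H^{2} + 40\right) = 2 - \left(40 + 2 H^{2}\right) = -38 - 2 H^{2}$)
$p{\left(71,F{\left(A{\left(5,-1 \right)} \right)} \right)} + B{\left(-42 \right)} = \left(- \frac{37}{1379} - \frac{i \sqrt{10}}{1379}\right) - \left(38 + 2 \left(-42\right)^{2}\right) = \left(- \frac{37}{1379} - \frac{i \sqrt{10}}{1379}\right) - 3566 = - \frac{4917551}{1379} - \frac{i \sqrt{10}}{1379}$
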